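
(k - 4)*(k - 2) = k^2 - 6*k + 8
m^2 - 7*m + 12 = (m - 4)*(m - 3)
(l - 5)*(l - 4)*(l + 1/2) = l^3 - 17*l^2/2 + 31*l/2 + 10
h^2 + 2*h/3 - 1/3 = (h - 1/3)*(h + 1)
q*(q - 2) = q^2 - 2*q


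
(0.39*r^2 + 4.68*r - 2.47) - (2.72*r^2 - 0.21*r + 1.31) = -2.33*r^2 + 4.89*r - 3.78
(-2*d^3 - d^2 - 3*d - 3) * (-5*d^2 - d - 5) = 10*d^5 + 7*d^4 + 26*d^3 + 23*d^2 + 18*d + 15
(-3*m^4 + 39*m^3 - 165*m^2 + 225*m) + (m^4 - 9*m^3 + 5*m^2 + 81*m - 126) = -2*m^4 + 30*m^3 - 160*m^2 + 306*m - 126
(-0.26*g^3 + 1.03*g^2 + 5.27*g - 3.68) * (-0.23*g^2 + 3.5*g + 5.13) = 0.0598*g^5 - 1.1469*g^4 + 1.0591*g^3 + 24.5753*g^2 + 14.1551*g - 18.8784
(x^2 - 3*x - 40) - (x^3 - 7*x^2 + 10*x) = -x^3 + 8*x^2 - 13*x - 40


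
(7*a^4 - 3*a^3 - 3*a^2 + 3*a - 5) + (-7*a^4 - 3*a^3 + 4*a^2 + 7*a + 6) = -6*a^3 + a^2 + 10*a + 1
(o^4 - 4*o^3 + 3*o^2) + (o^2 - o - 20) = o^4 - 4*o^3 + 4*o^2 - o - 20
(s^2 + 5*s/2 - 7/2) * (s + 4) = s^3 + 13*s^2/2 + 13*s/2 - 14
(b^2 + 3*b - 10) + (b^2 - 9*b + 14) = 2*b^2 - 6*b + 4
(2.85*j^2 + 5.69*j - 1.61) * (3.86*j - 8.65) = 11.001*j^3 - 2.6891*j^2 - 55.4331*j + 13.9265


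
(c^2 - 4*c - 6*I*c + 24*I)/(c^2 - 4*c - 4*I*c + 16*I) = (c - 6*I)/(c - 4*I)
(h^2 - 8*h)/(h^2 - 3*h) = (h - 8)/(h - 3)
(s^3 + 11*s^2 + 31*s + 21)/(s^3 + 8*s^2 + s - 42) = (s + 1)/(s - 2)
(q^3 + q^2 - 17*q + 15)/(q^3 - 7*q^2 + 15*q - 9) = (q + 5)/(q - 3)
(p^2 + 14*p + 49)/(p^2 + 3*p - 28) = (p + 7)/(p - 4)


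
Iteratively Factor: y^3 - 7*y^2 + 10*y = (y)*(y^2 - 7*y + 10) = y*(y - 2)*(y - 5)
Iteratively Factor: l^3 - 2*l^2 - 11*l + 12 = (l - 1)*(l^2 - l - 12) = (l - 4)*(l - 1)*(l + 3)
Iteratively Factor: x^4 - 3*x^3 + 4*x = (x - 2)*(x^3 - x^2 - 2*x) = x*(x - 2)*(x^2 - x - 2) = x*(x - 2)^2*(x + 1)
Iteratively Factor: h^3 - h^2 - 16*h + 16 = (h + 4)*(h^2 - 5*h + 4) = (h - 4)*(h + 4)*(h - 1)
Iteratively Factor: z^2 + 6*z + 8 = (z + 4)*(z + 2)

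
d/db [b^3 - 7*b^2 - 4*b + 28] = 3*b^2 - 14*b - 4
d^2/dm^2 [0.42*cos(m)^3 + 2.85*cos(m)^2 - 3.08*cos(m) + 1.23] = 2.765*cos(m) - 5.7*cos(2*m) - 0.945*cos(3*m)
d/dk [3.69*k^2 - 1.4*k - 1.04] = 7.38*k - 1.4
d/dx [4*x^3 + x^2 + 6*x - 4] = 12*x^2 + 2*x + 6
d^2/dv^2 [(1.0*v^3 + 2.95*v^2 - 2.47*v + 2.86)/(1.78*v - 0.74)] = (6.3368*v^3 - 7.9032*v^2 + 3.2856*v + 14.84712)/(5.639752*v^3 - 7.033848*v^2 + 2.924184*v - 0.405224)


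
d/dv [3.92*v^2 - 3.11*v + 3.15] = 7.84*v - 3.11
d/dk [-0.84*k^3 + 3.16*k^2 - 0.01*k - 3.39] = -2.52*k^2 + 6.32*k - 0.01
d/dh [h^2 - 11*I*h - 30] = 2*h - 11*I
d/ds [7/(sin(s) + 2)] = -7*cos(s)/(sin(s) + 2)^2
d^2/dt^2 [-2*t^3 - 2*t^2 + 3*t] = -12*t - 4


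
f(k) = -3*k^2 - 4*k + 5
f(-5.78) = -72.11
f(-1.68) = 3.25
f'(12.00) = -76.00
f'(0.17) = -5.02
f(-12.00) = -379.00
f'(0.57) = -7.42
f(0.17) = 4.23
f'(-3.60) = 17.60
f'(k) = -6*k - 4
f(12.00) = -475.00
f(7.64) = -200.67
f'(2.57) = -19.42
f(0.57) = 1.75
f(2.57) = -25.09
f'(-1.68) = 6.08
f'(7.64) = -49.84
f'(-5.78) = 30.68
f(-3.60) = -19.48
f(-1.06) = 5.87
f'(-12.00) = 68.00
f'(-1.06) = 2.36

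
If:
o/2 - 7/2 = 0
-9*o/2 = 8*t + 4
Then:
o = 7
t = -71/16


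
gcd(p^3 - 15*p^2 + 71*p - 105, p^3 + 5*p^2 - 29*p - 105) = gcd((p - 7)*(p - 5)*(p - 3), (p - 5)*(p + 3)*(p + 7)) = p - 5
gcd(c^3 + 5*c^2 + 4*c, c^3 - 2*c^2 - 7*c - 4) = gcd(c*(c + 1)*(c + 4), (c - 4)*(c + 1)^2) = c + 1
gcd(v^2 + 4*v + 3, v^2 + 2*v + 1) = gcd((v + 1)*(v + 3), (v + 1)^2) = v + 1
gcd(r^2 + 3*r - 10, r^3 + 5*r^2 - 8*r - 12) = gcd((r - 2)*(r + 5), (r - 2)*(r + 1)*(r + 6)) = r - 2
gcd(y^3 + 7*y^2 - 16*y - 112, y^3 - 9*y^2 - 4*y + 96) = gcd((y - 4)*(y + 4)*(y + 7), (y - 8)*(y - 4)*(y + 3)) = y - 4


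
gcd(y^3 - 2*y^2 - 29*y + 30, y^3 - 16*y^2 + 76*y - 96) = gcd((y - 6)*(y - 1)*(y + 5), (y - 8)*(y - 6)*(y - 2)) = y - 6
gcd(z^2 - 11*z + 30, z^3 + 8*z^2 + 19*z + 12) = 1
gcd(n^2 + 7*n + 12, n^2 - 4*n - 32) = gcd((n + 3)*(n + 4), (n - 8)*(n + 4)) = n + 4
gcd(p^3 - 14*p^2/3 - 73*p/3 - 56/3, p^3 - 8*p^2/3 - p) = 1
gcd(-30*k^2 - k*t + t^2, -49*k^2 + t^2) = 1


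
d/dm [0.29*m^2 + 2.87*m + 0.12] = 0.58*m + 2.87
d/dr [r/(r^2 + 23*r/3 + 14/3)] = 3*(14 - 3*r^2)/(9*r^4 + 138*r^3 + 613*r^2 + 644*r + 196)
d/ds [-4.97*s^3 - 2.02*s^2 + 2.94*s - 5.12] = -14.91*s^2 - 4.04*s + 2.94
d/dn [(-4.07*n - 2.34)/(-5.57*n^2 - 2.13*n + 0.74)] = (22.6699*n^2 + 8.6691*n - (4.07*n + 2.34)*(11.14*n + 2.13) - 3.0118)/(5.57*n^2 + 2.13*n - 0.74)^2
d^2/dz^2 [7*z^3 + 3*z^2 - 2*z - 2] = 42*z + 6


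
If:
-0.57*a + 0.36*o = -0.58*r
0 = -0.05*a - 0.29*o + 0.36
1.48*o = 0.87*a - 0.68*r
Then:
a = 3.42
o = 0.65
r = 2.96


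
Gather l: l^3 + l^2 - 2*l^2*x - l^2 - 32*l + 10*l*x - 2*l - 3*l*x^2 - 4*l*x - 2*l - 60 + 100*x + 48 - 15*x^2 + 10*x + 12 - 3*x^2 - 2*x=l^3 - 2*l^2*x + l*(-3*x^2 + 6*x - 36) - 18*x^2 + 108*x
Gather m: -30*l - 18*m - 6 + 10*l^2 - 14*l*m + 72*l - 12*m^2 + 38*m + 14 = 10*l^2 + 42*l - 12*m^2 + m*(20 - 14*l) + 8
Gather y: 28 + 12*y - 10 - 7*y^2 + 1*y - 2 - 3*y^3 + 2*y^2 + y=-3*y^3 - 5*y^2 + 14*y + 16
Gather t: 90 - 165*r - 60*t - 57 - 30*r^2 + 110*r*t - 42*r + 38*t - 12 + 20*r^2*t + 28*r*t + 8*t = -30*r^2 - 207*r + t*(20*r^2 + 138*r - 14) + 21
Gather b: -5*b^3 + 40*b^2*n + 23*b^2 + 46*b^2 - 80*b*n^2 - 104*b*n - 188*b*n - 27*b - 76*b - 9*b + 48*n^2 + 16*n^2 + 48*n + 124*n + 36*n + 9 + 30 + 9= -5*b^3 + b^2*(40*n + 69) + b*(-80*n^2 - 292*n - 112) + 64*n^2 + 208*n + 48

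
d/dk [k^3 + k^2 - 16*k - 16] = 3*k^2 + 2*k - 16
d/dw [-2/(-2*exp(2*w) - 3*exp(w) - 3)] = (-8*exp(w) - 6)*exp(w)/(2*exp(2*w) + 3*exp(w) + 3)^2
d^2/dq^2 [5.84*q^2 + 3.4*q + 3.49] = 11.6800000000000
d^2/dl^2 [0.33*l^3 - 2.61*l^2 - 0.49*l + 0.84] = 1.98*l - 5.22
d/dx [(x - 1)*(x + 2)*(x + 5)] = 3*x^2 + 12*x + 3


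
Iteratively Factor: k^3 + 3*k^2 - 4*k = (k)*(k^2 + 3*k - 4) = k*(k - 1)*(k + 4)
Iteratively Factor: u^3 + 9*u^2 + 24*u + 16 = (u + 1)*(u^2 + 8*u + 16) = (u + 1)*(u + 4)*(u + 4)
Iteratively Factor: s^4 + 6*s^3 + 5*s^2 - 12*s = (s + 3)*(s^3 + 3*s^2 - 4*s) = (s - 1)*(s + 3)*(s^2 + 4*s) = (s - 1)*(s + 3)*(s + 4)*(s)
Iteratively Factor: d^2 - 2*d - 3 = (d + 1)*(d - 3)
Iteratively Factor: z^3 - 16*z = (z)*(z^2 - 16) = z*(z + 4)*(z - 4)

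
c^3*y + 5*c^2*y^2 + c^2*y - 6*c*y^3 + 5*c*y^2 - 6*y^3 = (c - y)*(c + 6*y)*(c*y + y)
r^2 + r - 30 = (r - 5)*(r + 6)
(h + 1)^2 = h^2 + 2*h + 1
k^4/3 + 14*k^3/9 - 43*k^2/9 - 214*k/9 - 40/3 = (k/3 + 1)*(k - 4)*(k + 2/3)*(k + 5)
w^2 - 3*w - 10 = (w - 5)*(w + 2)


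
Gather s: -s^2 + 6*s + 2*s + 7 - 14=-s^2 + 8*s - 7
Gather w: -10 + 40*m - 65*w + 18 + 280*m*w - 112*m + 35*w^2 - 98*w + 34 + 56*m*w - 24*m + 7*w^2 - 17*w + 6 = -96*m + 42*w^2 + w*(336*m - 180) + 48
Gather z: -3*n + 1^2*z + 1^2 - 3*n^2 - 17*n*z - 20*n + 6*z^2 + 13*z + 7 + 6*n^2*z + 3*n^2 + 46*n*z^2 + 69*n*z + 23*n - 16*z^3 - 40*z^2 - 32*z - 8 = -16*z^3 + z^2*(46*n - 34) + z*(6*n^2 + 52*n - 18)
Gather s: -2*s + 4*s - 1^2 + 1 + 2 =2*s + 2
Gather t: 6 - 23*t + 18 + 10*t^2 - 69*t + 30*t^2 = 40*t^2 - 92*t + 24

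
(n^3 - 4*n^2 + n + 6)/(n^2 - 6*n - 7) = (n^2 - 5*n + 6)/(n - 7)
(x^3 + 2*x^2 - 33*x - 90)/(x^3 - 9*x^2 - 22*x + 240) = (x + 3)/(x - 8)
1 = 1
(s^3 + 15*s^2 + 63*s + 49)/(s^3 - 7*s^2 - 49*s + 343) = (s^2 + 8*s + 7)/(s^2 - 14*s + 49)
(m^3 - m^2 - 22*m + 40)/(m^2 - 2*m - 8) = (m^2 + 3*m - 10)/(m + 2)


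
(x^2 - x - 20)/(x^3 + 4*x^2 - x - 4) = (x - 5)/(x^2 - 1)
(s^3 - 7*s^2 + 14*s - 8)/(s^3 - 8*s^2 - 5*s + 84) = (s^2 - 3*s + 2)/(s^2 - 4*s - 21)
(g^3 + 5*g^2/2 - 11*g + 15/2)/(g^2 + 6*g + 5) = (2*g^2 - 5*g + 3)/(2*(g + 1))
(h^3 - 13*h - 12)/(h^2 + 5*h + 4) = (h^2 - h - 12)/(h + 4)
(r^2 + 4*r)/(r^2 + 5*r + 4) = r/(r + 1)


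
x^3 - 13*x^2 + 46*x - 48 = (x - 8)*(x - 3)*(x - 2)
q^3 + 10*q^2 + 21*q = q*(q + 3)*(q + 7)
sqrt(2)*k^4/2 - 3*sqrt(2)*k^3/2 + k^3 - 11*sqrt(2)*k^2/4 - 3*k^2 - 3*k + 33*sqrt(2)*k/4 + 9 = (k - 3)*(k - 3*sqrt(2)/2)*(k + 2*sqrt(2))*(sqrt(2)*k/2 + 1/2)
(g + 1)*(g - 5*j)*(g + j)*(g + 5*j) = g^4 + g^3*j + g^3 - 25*g^2*j^2 + g^2*j - 25*g*j^3 - 25*g*j^2 - 25*j^3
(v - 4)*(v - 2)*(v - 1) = v^3 - 7*v^2 + 14*v - 8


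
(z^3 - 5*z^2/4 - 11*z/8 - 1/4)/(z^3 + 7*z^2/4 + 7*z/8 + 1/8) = (z - 2)/(z + 1)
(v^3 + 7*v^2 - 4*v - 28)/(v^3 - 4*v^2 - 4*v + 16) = (v + 7)/(v - 4)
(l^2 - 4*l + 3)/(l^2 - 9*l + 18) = (l - 1)/(l - 6)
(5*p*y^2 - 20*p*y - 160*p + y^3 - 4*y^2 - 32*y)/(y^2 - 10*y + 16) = (5*p*y + 20*p + y^2 + 4*y)/(y - 2)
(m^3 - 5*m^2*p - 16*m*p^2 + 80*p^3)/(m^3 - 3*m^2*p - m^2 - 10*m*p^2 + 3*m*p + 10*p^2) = (m^2 - 16*p^2)/(m^2 + 2*m*p - m - 2*p)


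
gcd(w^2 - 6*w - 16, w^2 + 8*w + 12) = w + 2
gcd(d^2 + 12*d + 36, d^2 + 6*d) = d + 6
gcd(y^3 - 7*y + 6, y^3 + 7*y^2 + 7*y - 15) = y^2 + 2*y - 3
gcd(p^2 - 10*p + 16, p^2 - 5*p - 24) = p - 8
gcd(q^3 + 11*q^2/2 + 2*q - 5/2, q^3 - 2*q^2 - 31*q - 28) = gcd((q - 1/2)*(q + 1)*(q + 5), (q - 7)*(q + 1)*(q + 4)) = q + 1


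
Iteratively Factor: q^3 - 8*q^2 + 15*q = (q)*(q^2 - 8*q + 15) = q*(q - 5)*(q - 3)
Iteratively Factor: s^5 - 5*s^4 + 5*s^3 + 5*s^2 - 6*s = (s + 1)*(s^4 - 6*s^3 + 11*s^2 - 6*s) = s*(s + 1)*(s^3 - 6*s^2 + 11*s - 6) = s*(s - 3)*(s + 1)*(s^2 - 3*s + 2) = s*(s - 3)*(s - 2)*(s + 1)*(s - 1)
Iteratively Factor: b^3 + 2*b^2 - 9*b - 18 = (b + 2)*(b^2 - 9) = (b - 3)*(b + 2)*(b + 3)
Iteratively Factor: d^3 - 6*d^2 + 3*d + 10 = (d - 5)*(d^2 - d - 2) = (d - 5)*(d + 1)*(d - 2)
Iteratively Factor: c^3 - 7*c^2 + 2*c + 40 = (c + 2)*(c^2 - 9*c + 20) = (c - 5)*(c + 2)*(c - 4)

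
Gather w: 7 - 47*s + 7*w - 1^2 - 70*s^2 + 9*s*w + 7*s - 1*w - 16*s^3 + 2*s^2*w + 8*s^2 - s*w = -16*s^3 - 62*s^2 - 40*s + w*(2*s^2 + 8*s + 6) + 6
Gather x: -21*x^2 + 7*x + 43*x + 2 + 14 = -21*x^2 + 50*x + 16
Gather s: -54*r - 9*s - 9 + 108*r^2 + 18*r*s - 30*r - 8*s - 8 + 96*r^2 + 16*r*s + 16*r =204*r^2 - 68*r + s*(34*r - 17) - 17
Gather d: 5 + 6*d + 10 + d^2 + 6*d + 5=d^2 + 12*d + 20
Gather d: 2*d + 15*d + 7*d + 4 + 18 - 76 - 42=24*d - 96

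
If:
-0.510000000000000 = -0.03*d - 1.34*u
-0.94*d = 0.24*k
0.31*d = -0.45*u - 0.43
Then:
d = -2.00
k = 7.85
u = 0.43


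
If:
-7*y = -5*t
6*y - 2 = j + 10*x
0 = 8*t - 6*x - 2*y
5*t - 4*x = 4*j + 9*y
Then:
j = 122/219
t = -28/73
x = -92/219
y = -20/73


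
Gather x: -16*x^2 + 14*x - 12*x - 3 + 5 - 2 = -16*x^2 + 2*x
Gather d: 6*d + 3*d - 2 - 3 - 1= 9*d - 6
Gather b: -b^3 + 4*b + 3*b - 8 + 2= -b^3 + 7*b - 6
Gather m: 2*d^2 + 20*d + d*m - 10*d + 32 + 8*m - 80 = 2*d^2 + 10*d + m*(d + 8) - 48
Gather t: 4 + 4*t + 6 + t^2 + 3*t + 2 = t^2 + 7*t + 12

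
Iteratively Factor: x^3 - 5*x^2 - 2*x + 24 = (x - 4)*(x^2 - x - 6) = (x - 4)*(x - 3)*(x + 2)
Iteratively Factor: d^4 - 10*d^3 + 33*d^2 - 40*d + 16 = (d - 1)*(d^3 - 9*d^2 + 24*d - 16) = (d - 4)*(d - 1)*(d^2 - 5*d + 4) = (d - 4)^2*(d - 1)*(d - 1)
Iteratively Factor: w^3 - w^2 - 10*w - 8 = (w + 2)*(w^2 - 3*w - 4) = (w + 1)*(w + 2)*(w - 4)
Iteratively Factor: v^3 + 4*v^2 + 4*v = (v + 2)*(v^2 + 2*v) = v*(v + 2)*(v + 2)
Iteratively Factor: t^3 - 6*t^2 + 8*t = (t - 2)*(t^2 - 4*t) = t*(t - 2)*(t - 4)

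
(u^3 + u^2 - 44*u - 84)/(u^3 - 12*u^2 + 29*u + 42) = (u^2 + 8*u + 12)/(u^2 - 5*u - 6)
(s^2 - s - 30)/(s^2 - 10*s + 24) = (s + 5)/(s - 4)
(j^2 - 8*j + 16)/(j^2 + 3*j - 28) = (j - 4)/(j + 7)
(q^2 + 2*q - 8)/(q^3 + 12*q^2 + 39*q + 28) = (q - 2)/(q^2 + 8*q + 7)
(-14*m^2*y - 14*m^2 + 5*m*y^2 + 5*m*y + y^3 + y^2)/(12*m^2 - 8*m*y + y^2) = (7*m*y + 7*m + y^2 + y)/(-6*m + y)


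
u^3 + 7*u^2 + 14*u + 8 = (u + 1)*(u + 2)*(u + 4)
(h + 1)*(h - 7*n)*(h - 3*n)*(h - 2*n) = h^4 - 12*h^3*n + h^3 + 41*h^2*n^2 - 12*h^2*n - 42*h*n^3 + 41*h*n^2 - 42*n^3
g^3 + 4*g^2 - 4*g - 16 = (g - 2)*(g + 2)*(g + 4)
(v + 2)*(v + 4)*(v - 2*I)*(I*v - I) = I*v^4 + 2*v^3 + 5*I*v^3 + 10*v^2 + 2*I*v^2 + 4*v - 8*I*v - 16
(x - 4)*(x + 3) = x^2 - x - 12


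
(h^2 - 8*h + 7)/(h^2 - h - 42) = (h - 1)/(h + 6)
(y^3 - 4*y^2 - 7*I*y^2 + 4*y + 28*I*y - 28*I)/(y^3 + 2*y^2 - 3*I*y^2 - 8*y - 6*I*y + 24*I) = (y^2 - y*(2 + 7*I) + 14*I)/(y^2 + y*(4 - 3*I) - 12*I)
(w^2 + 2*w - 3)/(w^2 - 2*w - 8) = (-w^2 - 2*w + 3)/(-w^2 + 2*w + 8)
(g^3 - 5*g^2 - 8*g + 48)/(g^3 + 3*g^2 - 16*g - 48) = (g - 4)/(g + 4)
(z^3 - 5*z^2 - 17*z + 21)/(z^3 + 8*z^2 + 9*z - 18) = (z - 7)/(z + 6)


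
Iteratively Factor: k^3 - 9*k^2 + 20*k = (k - 4)*(k^2 - 5*k) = k*(k - 4)*(k - 5)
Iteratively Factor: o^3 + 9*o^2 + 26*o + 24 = (o + 4)*(o^2 + 5*o + 6) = (o + 3)*(o + 4)*(o + 2)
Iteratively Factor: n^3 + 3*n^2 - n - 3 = (n + 3)*(n^2 - 1) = (n + 1)*(n + 3)*(n - 1)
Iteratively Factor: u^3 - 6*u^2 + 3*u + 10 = (u - 5)*(u^2 - u - 2) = (u - 5)*(u - 2)*(u + 1)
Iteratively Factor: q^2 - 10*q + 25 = (q - 5)*(q - 5)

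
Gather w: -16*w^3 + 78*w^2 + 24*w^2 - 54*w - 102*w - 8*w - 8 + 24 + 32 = -16*w^3 + 102*w^2 - 164*w + 48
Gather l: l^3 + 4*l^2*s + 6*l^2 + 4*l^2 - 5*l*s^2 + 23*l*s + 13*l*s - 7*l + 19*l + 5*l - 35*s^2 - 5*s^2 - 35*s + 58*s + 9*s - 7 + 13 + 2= l^3 + l^2*(4*s + 10) + l*(-5*s^2 + 36*s + 17) - 40*s^2 + 32*s + 8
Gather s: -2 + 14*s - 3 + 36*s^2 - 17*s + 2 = 36*s^2 - 3*s - 3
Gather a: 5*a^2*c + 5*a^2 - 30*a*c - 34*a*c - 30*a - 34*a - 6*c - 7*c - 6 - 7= a^2*(5*c + 5) + a*(-64*c - 64) - 13*c - 13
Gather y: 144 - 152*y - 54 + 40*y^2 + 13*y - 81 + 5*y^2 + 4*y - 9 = 45*y^2 - 135*y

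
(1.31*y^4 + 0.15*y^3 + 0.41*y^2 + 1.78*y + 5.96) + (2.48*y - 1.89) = 1.31*y^4 + 0.15*y^3 + 0.41*y^2 + 4.26*y + 4.07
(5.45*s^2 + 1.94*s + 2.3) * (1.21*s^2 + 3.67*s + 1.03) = 6.5945*s^4 + 22.3489*s^3 + 15.5163*s^2 + 10.4392*s + 2.369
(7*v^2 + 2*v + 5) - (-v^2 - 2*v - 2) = 8*v^2 + 4*v + 7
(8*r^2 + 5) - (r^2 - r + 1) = 7*r^2 + r + 4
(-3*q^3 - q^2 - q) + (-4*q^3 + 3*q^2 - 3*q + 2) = -7*q^3 + 2*q^2 - 4*q + 2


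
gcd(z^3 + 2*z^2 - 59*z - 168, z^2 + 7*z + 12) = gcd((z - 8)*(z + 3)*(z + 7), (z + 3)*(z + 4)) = z + 3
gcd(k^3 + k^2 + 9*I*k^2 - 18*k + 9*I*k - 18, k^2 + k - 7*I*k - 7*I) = k + 1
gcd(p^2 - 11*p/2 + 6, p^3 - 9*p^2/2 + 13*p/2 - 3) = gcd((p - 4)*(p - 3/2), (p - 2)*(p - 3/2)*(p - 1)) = p - 3/2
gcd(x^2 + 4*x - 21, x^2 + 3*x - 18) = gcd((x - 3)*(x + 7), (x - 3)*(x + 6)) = x - 3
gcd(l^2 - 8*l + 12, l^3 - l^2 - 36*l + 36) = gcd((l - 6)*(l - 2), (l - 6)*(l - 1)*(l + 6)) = l - 6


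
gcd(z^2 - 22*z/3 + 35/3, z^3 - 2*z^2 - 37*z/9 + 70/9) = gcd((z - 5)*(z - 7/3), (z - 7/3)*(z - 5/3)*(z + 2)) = z - 7/3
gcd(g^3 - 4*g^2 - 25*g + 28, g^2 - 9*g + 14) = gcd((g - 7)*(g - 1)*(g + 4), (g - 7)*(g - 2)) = g - 7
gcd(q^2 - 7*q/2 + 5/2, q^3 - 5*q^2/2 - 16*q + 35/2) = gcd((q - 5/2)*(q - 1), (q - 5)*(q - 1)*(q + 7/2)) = q - 1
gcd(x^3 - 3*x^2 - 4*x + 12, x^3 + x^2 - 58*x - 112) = x + 2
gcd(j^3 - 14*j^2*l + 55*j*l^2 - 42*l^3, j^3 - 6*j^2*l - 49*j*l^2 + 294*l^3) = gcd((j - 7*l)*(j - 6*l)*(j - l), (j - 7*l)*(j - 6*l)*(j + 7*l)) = j^2 - 13*j*l + 42*l^2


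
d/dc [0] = 0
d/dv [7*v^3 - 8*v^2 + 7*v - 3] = 21*v^2 - 16*v + 7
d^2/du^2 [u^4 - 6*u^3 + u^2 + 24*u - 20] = 12*u^2 - 36*u + 2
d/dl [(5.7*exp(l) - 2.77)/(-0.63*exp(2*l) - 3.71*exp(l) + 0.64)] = (3.591*exp(2*l) - 3.4902*exp(l) - 6.6287)*exp(l)/(0.3969*exp(4*l) + 4.6746*exp(3*l) + 12.9577*exp(2*l) - 4.7488*exp(l) + 0.4096)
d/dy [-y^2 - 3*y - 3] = -2*y - 3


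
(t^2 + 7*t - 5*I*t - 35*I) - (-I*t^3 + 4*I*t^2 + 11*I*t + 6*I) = I*t^3 + t^2 - 4*I*t^2 + 7*t - 16*I*t - 41*I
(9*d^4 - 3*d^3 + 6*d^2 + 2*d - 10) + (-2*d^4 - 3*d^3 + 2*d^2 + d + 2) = 7*d^4 - 6*d^3 + 8*d^2 + 3*d - 8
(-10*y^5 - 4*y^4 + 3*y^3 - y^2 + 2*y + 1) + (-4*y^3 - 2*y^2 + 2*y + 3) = -10*y^5 - 4*y^4 - y^3 - 3*y^2 + 4*y + 4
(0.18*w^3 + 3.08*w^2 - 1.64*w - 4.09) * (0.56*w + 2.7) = 0.1008*w^4 + 2.2108*w^3 + 7.3976*w^2 - 6.7184*w - 11.043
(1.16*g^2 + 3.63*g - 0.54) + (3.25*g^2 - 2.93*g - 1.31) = 4.41*g^2 + 0.7*g - 1.85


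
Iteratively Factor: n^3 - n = (n - 1)*(n^2 + n) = (n - 1)*(n + 1)*(n)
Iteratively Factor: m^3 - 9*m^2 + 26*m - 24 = (m - 3)*(m^2 - 6*m + 8) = (m - 4)*(m - 3)*(m - 2)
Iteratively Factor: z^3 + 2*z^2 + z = (z + 1)*(z^2 + z) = (z + 1)^2*(z)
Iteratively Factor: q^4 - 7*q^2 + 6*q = (q - 1)*(q^3 + q^2 - 6*q) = (q - 2)*(q - 1)*(q^2 + 3*q) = (q - 2)*(q - 1)*(q + 3)*(q)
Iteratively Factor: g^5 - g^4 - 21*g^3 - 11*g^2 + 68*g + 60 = (g + 1)*(g^4 - 2*g^3 - 19*g^2 + 8*g + 60) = (g - 5)*(g + 1)*(g^3 + 3*g^2 - 4*g - 12) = (g - 5)*(g - 2)*(g + 1)*(g^2 + 5*g + 6) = (g - 5)*(g - 2)*(g + 1)*(g + 3)*(g + 2)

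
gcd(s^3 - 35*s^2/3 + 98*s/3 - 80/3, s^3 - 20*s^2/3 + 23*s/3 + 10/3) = s - 2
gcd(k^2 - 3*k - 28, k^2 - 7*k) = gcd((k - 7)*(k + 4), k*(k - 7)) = k - 7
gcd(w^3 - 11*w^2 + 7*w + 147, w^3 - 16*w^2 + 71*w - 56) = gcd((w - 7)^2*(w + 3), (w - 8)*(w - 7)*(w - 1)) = w - 7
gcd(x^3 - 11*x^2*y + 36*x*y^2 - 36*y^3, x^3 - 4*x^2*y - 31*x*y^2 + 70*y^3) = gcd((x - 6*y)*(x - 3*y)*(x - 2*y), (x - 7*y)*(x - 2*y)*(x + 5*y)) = x - 2*y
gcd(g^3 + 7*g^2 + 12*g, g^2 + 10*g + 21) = g + 3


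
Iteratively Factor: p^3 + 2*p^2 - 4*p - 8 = (p - 2)*(p^2 + 4*p + 4) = (p - 2)*(p + 2)*(p + 2)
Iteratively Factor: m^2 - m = (m - 1)*(m)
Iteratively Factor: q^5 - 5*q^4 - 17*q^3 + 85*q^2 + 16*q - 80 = (q - 1)*(q^4 - 4*q^3 - 21*q^2 + 64*q + 80) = (q - 4)*(q - 1)*(q^3 - 21*q - 20) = (q - 5)*(q - 4)*(q - 1)*(q^2 + 5*q + 4) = (q - 5)*(q - 4)*(q - 1)*(q + 1)*(q + 4)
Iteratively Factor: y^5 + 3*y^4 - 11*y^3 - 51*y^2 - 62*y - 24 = (y + 2)*(y^4 + y^3 - 13*y^2 - 25*y - 12) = (y + 2)*(y + 3)*(y^3 - 2*y^2 - 7*y - 4) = (y + 1)*(y + 2)*(y + 3)*(y^2 - 3*y - 4) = (y - 4)*(y + 1)*(y + 2)*(y + 3)*(y + 1)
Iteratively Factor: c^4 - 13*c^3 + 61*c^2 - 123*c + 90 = (c - 2)*(c^3 - 11*c^2 + 39*c - 45) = (c - 3)*(c - 2)*(c^2 - 8*c + 15) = (c - 5)*(c - 3)*(c - 2)*(c - 3)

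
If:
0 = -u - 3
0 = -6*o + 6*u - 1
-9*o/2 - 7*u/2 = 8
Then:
No Solution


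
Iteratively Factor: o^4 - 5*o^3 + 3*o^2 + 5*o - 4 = (o + 1)*(o^3 - 6*o^2 + 9*o - 4) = (o - 4)*(o + 1)*(o^2 - 2*o + 1) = (o - 4)*(o - 1)*(o + 1)*(o - 1)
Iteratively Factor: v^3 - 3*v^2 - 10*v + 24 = (v - 4)*(v^2 + v - 6) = (v - 4)*(v - 2)*(v + 3)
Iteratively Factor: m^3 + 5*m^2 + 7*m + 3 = (m + 1)*(m^2 + 4*m + 3) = (m + 1)^2*(m + 3)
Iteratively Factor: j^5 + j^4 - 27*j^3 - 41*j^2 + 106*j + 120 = (j + 4)*(j^4 - 3*j^3 - 15*j^2 + 19*j + 30) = (j + 1)*(j + 4)*(j^3 - 4*j^2 - 11*j + 30) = (j - 5)*(j + 1)*(j + 4)*(j^2 + j - 6) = (j - 5)*(j - 2)*(j + 1)*(j + 4)*(j + 3)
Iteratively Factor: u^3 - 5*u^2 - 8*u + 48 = (u - 4)*(u^2 - u - 12) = (u - 4)^2*(u + 3)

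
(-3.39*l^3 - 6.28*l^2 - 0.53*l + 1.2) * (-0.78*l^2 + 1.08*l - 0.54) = 2.6442*l^5 + 1.2372*l^4 - 4.5384*l^3 + 1.8828*l^2 + 1.5822*l - 0.648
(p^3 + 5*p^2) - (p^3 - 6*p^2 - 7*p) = 11*p^2 + 7*p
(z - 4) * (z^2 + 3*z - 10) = z^3 - z^2 - 22*z + 40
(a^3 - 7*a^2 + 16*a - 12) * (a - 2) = a^4 - 9*a^3 + 30*a^2 - 44*a + 24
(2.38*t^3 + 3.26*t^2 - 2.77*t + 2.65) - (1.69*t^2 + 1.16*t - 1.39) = 2.38*t^3 + 1.57*t^2 - 3.93*t + 4.04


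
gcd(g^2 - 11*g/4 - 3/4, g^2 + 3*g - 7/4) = 1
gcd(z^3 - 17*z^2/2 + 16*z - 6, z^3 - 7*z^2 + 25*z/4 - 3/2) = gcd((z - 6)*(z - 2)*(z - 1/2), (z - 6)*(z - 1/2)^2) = z^2 - 13*z/2 + 3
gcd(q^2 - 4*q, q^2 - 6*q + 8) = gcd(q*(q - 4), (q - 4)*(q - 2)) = q - 4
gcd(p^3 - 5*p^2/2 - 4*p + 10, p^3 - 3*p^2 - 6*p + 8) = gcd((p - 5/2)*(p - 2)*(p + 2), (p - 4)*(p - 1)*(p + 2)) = p + 2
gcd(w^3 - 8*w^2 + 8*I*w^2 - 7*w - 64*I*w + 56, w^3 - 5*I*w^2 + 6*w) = w + I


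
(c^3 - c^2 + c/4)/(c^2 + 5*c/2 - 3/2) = c*(2*c - 1)/(2*(c + 3))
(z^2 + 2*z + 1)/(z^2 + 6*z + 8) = (z^2 + 2*z + 1)/(z^2 + 6*z + 8)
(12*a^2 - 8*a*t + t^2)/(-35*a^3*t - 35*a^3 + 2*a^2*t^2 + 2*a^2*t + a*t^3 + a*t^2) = (12*a^2 - 8*a*t + t^2)/(a*(-35*a^2*t - 35*a^2 + 2*a*t^2 + 2*a*t + t^3 + t^2))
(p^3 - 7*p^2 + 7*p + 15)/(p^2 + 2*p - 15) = (p^2 - 4*p - 5)/(p + 5)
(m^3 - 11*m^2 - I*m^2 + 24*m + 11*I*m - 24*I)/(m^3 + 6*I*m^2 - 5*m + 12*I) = (m^2 - 11*m + 24)/(m^2 + 7*I*m - 12)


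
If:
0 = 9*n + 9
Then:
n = -1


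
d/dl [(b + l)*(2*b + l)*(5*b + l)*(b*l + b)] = b*(10*b^3 + 34*b^2*l + 17*b^2 + 24*b*l^2 + 16*b*l + 4*l^3 + 3*l^2)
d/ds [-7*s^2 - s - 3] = -14*s - 1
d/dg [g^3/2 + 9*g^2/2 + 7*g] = 3*g^2/2 + 9*g + 7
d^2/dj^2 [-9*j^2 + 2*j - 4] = -18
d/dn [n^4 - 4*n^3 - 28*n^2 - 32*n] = 4*n^3 - 12*n^2 - 56*n - 32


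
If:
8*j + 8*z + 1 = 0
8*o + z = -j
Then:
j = -z - 1/8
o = 1/64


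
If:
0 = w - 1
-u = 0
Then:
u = 0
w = 1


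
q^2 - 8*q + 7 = (q - 7)*(q - 1)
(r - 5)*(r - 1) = r^2 - 6*r + 5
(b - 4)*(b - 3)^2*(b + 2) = b^4 - 8*b^3 + 13*b^2 + 30*b - 72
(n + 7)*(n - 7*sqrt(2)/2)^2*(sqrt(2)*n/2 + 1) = sqrt(2)*n^4/2 - 6*n^3 + 7*sqrt(2)*n^3/2 - 42*n^2 + 21*sqrt(2)*n^2/4 + 49*n/2 + 147*sqrt(2)*n/4 + 343/2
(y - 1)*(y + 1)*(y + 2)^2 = y^4 + 4*y^3 + 3*y^2 - 4*y - 4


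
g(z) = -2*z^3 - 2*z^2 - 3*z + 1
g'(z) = -6*z^2 - 4*z - 3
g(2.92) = -74.61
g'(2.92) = -65.84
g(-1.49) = 7.65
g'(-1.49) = -10.36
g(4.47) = -231.00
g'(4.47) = -140.77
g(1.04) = -6.53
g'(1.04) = -13.65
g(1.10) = -7.38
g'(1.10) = -14.66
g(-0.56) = 2.40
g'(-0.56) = -2.64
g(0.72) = -2.94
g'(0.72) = -8.99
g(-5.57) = 301.28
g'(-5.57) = -166.87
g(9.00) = -1646.00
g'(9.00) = -525.00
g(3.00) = -80.00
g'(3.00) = -69.00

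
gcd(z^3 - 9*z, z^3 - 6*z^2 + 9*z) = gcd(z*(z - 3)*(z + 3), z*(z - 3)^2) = z^2 - 3*z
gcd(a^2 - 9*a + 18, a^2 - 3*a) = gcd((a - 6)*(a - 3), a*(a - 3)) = a - 3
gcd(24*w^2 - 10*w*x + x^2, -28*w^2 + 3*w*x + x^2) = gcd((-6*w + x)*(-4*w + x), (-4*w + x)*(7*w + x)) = -4*w + x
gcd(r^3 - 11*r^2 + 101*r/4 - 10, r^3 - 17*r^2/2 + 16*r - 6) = r - 1/2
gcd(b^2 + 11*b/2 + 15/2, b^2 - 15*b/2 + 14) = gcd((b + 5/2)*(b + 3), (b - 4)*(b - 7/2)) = 1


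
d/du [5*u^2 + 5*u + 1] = 10*u + 5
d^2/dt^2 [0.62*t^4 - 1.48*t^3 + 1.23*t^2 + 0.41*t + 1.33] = 7.44*t^2 - 8.88*t + 2.46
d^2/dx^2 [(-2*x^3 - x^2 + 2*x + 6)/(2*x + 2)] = (-2*x^3 - 6*x^2 - 6*x + 3)/(x^3 + 3*x^2 + 3*x + 1)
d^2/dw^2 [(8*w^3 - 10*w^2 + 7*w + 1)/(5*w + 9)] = 8*(50*w^3 + 270*w^2 + 486*w - 275)/(125*w^3 + 675*w^2 + 1215*w + 729)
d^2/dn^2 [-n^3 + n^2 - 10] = 2 - 6*n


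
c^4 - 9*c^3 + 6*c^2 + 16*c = c*(c - 8)*(c - 2)*(c + 1)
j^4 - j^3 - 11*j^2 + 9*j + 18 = (j - 3)*(j - 2)*(j + 1)*(j + 3)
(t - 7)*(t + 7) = t^2 - 49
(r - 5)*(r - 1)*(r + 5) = r^3 - r^2 - 25*r + 25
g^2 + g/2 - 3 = (g - 3/2)*(g + 2)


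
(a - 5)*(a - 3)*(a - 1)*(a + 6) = a^4 - 3*a^3 - 31*a^2 + 123*a - 90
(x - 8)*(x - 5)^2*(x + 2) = x^4 - 16*x^3 + 69*x^2 + 10*x - 400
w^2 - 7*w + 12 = (w - 4)*(w - 3)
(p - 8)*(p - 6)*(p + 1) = p^3 - 13*p^2 + 34*p + 48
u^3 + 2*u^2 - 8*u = u*(u - 2)*(u + 4)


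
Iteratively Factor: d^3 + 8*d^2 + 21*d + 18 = (d + 3)*(d^2 + 5*d + 6) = (d + 3)^2*(d + 2)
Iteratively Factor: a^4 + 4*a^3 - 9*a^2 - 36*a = (a + 4)*(a^3 - 9*a) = (a - 3)*(a + 4)*(a^2 + 3*a) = a*(a - 3)*(a + 4)*(a + 3)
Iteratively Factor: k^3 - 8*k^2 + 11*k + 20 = (k - 4)*(k^2 - 4*k - 5) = (k - 4)*(k + 1)*(k - 5)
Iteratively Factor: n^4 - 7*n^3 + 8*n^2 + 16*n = (n - 4)*(n^3 - 3*n^2 - 4*n) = (n - 4)^2*(n^2 + n) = n*(n - 4)^2*(n + 1)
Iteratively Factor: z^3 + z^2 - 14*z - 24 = (z + 3)*(z^2 - 2*z - 8) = (z + 2)*(z + 3)*(z - 4)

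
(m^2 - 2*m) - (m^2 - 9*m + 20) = 7*m - 20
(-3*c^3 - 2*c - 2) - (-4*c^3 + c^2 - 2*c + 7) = c^3 - c^2 - 9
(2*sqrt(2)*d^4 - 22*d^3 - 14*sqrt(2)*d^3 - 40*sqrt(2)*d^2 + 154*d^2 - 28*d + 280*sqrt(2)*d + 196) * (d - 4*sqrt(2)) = 2*sqrt(2)*d^5 - 38*d^4 - 14*sqrt(2)*d^4 + 48*sqrt(2)*d^3 + 266*d^3 - 336*sqrt(2)*d^2 + 292*d^2 - 2044*d + 112*sqrt(2)*d - 784*sqrt(2)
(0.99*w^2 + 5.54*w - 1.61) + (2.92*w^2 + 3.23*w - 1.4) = 3.91*w^2 + 8.77*w - 3.01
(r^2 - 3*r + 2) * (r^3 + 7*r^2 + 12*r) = r^5 + 4*r^4 - 7*r^3 - 22*r^2 + 24*r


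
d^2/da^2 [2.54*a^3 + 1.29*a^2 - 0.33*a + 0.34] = 15.24*a + 2.58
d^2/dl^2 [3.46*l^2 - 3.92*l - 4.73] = 6.92000000000000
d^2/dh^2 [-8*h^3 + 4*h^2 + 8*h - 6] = 8 - 48*h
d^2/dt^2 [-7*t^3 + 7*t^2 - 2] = 14 - 42*t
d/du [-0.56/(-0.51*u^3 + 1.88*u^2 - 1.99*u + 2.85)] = (-0.8568*u^2 + 2.1056*u - 1.1144)/(0.51*u^3 - 1.88*u^2 + 1.99*u - 2.85)^2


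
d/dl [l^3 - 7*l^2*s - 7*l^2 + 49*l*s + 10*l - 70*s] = 3*l^2 - 14*l*s - 14*l + 49*s + 10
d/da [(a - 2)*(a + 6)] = 2*a + 4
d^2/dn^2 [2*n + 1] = 0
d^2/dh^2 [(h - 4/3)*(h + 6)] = 2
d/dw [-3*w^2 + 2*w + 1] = 2 - 6*w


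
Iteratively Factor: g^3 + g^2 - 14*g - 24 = (g + 2)*(g^2 - g - 12) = (g + 2)*(g + 3)*(g - 4)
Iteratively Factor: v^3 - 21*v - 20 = (v + 1)*(v^2 - v - 20) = (v + 1)*(v + 4)*(v - 5)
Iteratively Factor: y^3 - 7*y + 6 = (y - 2)*(y^2 + 2*y - 3) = (y - 2)*(y - 1)*(y + 3)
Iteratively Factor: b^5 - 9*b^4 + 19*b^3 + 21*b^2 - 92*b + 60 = (b + 2)*(b^4 - 11*b^3 + 41*b^2 - 61*b + 30) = (b - 2)*(b + 2)*(b^3 - 9*b^2 + 23*b - 15) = (b - 5)*(b - 2)*(b + 2)*(b^2 - 4*b + 3) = (b - 5)*(b - 3)*(b - 2)*(b + 2)*(b - 1)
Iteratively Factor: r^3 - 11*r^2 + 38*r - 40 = (r - 4)*(r^2 - 7*r + 10) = (r - 4)*(r - 2)*(r - 5)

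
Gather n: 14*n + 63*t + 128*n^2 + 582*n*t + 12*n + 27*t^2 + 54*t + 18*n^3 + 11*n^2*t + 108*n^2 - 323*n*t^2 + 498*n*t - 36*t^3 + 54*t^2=18*n^3 + n^2*(11*t + 236) + n*(-323*t^2 + 1080*t + 26) - 36*t^3 + 81*t^2 + 117*t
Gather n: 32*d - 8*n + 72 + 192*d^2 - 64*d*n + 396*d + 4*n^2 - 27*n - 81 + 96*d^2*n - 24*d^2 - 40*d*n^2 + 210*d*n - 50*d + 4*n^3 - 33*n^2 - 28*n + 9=168*d^2 + 378*d + 4*n^3 + n^2*(-40*d - 29) + n*(96*d^2 + 146*d - 63)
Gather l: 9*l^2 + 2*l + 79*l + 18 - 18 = 9*l^2 + 81*l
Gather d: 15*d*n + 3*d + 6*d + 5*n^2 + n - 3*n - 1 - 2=d*(15*n + 9) + 5*n^2 - 2*n - 3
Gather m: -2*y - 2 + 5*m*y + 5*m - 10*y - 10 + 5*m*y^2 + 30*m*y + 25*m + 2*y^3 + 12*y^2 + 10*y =m*(5*y^2 + 35*y + 30) + 2*y^3 + 12*y^2 - 2*y - 12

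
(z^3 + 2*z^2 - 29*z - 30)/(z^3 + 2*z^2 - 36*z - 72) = (z^2 - 4*z - 5)/(z^2 - 4*z - 12)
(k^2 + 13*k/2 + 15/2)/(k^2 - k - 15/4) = 2*(k + 5)/(2*k - 5)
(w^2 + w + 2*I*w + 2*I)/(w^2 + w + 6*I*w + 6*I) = (w + 2*I)/(w + 6*I)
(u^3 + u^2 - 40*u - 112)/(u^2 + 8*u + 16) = u - 7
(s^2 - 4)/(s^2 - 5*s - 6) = (4 - s^2)/(-s^2 + 5*s + 6)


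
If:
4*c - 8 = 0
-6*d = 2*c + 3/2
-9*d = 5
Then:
No Solution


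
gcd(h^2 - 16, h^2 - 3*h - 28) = h + 4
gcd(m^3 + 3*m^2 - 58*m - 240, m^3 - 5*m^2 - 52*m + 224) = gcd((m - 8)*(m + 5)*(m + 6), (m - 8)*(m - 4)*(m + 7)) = m - 8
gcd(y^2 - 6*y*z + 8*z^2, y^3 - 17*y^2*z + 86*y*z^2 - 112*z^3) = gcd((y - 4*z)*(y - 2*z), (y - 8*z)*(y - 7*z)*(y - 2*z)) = y - 2*z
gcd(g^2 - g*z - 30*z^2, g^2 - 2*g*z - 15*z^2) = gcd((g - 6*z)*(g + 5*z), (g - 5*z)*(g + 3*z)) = 1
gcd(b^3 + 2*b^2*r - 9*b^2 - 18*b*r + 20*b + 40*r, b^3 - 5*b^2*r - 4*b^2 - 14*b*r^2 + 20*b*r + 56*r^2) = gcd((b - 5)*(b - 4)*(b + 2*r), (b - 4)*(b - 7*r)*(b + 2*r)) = b^2 + 2*b*r - 4*b - 8*r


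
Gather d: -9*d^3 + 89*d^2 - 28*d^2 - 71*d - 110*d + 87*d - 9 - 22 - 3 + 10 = -9*d^3 + 61*d^2 - 94*d - 24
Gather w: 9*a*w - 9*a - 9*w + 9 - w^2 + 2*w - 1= -9*a - w^2 + w*(9*a - 7) + 8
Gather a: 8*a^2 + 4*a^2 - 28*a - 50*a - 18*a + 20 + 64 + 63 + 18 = 12*a^2 - 96*a + 165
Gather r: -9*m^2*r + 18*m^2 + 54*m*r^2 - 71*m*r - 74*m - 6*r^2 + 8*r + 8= 18*m^2 - 74*m + r^2*(54*m - 6) + r*(-9*m^2 - 71*m + 8) + 8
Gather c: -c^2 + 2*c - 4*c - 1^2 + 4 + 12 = -c^2 - 2*c + 15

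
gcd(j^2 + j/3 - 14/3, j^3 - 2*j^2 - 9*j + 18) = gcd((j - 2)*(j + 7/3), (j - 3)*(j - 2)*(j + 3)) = j - 2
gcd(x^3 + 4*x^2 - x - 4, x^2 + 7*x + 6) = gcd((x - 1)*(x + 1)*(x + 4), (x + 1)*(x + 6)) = x + 1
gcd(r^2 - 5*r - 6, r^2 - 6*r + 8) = 1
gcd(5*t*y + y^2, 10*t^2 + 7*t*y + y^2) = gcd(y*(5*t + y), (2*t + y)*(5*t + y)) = 5*t + y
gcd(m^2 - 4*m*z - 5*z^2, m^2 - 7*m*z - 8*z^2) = m + z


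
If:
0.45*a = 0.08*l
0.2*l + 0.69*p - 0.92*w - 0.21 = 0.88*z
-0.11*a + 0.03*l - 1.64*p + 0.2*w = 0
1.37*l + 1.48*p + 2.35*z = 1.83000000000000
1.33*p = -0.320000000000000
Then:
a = -0.14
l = -0.82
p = -0.24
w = -1.93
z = 1.41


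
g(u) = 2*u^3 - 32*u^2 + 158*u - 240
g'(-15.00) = 2468.00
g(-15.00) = -16560.00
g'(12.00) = 254.00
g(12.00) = 504.00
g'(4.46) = -8.09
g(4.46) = 5.58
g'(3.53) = 6.85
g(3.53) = 6.97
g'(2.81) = 25.54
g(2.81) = -4.32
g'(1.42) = 79.22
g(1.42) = -74.44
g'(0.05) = 154.82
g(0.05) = -232.18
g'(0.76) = 112.83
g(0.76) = -137.53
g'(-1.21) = 244.22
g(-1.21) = -481.57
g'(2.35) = 40.74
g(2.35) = -19.46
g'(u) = 6*u^2 - 64*u + 158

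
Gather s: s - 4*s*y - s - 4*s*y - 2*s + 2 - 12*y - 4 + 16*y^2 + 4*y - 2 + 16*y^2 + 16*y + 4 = s*(-8*y - 2) + 32*y^2 + 8*y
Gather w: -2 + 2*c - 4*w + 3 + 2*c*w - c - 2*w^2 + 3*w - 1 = c - 2*w^2 + w*(2*c - 1)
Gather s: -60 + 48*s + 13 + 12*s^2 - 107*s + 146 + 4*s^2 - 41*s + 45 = 16*s^2 - 100*s + 144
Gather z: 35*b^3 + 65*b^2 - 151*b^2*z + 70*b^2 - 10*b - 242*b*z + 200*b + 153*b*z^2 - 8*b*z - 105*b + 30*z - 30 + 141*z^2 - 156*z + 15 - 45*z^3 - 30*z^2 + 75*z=35*b^3 + 135*b^2 + 85*b - 45*z^3 + z^2*(153*b + 111) + z*(-151*b^2 - 250*b - 51) - 15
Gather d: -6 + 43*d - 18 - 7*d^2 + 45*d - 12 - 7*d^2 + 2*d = -14*d^2 + 90*d - 36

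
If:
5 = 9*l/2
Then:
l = 10/9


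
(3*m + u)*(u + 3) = 3*m*u + 9*m + u^2 + 3*u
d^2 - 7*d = d*(d - 7)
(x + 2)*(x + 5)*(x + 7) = x^3 + 14*x^2 + 59*x + 70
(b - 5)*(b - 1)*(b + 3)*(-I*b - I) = -I*b^4 + 2*I*b^3 + 16*I*b^2 - 2*I*b - 15*I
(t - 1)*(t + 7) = t^2 + 6*t - 7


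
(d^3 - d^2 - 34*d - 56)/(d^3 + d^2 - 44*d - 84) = (d + 4)/(d + 6)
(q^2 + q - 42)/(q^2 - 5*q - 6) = (q + 7)/(q + 1)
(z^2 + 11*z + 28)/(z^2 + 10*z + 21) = (z + 4)/(z + 3)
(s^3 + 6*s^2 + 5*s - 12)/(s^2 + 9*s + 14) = (s^3 + 6*s^2 + 5*s - 12)/(s^2 + 9*s + 14)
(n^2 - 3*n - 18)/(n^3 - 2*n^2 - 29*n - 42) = (n - 6)/(n^2 - 5*n - 14)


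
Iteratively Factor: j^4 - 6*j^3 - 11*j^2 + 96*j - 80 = (j + 4)*(j^3 - 10*j^2 + 29*j - 20) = (j - 1)*(j + 4)*(j^2 - 9*j + 20) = (j - 4)*(j - 1)*(j + 4)*(j - 5)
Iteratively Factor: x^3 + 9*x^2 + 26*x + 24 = (x + 2)*(x^2 + 7*x + 12) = (x + 2)*(x + 3)*(x + 4)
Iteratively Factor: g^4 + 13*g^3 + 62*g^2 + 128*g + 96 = (g + 2)*(g^3 + 11*g^2 + 40*g + 48) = (g + 2)*(g + 4)*(g^2 + 7*g + 12) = (g + 2)*(g + 4)^2*(g + 3)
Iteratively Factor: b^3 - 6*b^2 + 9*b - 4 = (b - 4)*(b^2 - 2*b + 1) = (b - 4)*(b - 1)*(b - 1)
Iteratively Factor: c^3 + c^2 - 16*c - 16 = (c - 4)*(c^2 + 5*c + 4) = (c - 4)*(c + 1)*(c + 4)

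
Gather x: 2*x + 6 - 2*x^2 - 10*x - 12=-2*x^2 - 8*x - 6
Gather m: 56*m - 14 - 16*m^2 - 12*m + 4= -16*m^2 + 44*m - 10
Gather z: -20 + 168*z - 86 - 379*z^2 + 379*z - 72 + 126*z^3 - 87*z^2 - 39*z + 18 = 126*z^3 - 466*z^2 + 508*z - 160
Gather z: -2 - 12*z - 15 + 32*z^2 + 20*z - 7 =32*z^2 + 8*z - 24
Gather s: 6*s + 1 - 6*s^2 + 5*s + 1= -6*s^2 + 11*s + 2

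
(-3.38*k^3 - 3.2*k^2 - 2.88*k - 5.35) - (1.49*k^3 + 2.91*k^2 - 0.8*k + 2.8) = -4.87*k^3 - 6.11*k^2 - 2.08*k - 8.15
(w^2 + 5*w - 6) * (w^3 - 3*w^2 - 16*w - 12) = w^5 + 2*w^4 - 37*w^3 - 74*w^2 + 36*w + 72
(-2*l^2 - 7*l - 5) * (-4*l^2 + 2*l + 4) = 8*l^4 + 24*l^3 - 2*l^2 - 38*l - 20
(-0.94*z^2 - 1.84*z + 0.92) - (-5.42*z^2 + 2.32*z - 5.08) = 4.48*z^2 - 4.16*z + 6.0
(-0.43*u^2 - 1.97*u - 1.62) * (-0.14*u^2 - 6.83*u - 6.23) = 0.0602*u^4 + 3.2127*u^3 + 16.3608*u^2 + 23.3377*u + 10.0926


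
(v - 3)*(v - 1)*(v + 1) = v^3 - 3*v^2 - v + 3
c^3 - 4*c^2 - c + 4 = (c - 4)*(c - 1)*(c + 1)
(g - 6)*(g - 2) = g^2 - 8*g + 12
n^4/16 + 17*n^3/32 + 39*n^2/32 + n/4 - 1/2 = (n/4 + 1/4)*(n/4 + 1)*(n - 1/2)*(n + 4)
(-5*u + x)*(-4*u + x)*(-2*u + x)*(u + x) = -40*u^4 - 2*u^3*x + 27*u^2*x^2 - 10*u*x^3 + x^4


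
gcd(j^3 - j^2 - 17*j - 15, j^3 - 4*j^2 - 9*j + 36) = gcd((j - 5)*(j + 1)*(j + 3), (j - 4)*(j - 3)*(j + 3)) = j + 3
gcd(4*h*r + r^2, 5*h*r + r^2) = r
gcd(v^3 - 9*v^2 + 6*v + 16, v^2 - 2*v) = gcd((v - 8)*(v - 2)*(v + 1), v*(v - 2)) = v - 2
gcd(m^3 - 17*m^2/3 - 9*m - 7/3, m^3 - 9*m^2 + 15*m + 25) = m + 1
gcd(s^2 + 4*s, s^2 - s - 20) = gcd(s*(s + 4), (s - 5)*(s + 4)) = s + 4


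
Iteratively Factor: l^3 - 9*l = (l)*(l^2 - 9) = l*(l - 3)*(l + 3)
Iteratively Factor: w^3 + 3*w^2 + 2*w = (w + 2)*(w^2 + w) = (w + 1)*(w + 2)*(w)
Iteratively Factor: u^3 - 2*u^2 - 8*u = (u)*(u^2 - 2*u - 8) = u*(u + 2)*(u - 4)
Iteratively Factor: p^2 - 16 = (p + 4)*(p - 4)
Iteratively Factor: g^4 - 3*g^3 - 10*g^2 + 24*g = (g - 2)*(g^3 - g^2 - 12*g) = g*(g - 2)*(g^2 - g - 12) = g*(g - 2)*(g + 3)*(g - 4)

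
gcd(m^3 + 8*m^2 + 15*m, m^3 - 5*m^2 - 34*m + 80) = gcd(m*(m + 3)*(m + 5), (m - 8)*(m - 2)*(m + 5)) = m + 5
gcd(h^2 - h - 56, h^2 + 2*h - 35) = h + 7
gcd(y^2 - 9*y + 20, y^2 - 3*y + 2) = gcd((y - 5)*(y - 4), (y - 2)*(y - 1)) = 1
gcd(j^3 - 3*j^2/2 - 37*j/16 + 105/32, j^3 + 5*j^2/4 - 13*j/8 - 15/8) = j^2 + j/4 - 15/8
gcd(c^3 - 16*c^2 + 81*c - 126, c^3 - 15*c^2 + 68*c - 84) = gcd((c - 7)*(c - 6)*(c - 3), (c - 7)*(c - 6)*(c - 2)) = c^2 - 13*c + 42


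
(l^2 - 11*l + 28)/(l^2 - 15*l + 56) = (l - 4)/(l - 8)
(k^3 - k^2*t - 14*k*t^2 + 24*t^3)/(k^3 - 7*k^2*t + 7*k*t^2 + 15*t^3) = (-k^2 - 2*k*t + 8*t^2)/(-k^2 + 4*k*t + 5*t^2)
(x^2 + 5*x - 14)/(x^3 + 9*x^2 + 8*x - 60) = (x + 7)/(x^2 + 11*x + 30)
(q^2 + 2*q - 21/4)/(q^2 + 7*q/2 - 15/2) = (q + 7/2)/(q + 5)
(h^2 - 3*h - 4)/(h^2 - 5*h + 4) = (h + 1)/(h - 1)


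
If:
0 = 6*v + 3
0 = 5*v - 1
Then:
No Solution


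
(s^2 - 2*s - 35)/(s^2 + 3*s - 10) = (s - 7)/(s - 2)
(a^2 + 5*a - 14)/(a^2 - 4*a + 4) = (a + 7)/(a - 2)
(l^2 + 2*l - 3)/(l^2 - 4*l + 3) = (l + 3)/(l - 3)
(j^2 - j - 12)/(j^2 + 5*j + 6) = (j - 4)/(j + 2)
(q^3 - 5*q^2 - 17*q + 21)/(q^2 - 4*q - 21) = q - 1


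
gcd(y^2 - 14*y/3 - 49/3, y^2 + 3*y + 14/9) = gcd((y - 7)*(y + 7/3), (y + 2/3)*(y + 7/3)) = y + 7/3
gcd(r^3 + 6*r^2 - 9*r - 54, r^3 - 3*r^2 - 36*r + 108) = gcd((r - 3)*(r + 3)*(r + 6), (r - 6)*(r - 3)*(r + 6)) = r^2 + 3*r - 18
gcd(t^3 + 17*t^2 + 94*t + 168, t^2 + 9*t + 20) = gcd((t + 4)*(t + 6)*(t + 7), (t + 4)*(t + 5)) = t + 4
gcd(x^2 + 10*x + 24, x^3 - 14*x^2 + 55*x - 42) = 1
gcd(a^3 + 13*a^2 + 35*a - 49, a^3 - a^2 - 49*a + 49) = a^2 + 6*a - 7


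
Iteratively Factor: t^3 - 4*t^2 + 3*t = (t - 1)*(t^2 - 3*t) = (t - 3)*(t - 1)*(t)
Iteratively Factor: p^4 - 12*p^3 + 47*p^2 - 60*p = (p)*(p^3 - 12*p^2 + 47*p - 60) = p*(p - 5)*(p^2 - 7*p + 12) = p*(p - 5)*(p - 4)*(p - 3)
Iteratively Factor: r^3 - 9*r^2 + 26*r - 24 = (r - 3)*(r^2 - 6*r + 8) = (r - 4)*(r - 3)*(r - 2)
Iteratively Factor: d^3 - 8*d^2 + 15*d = (d - 5)*(d^2 - 3*d) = d*(d - 5)*(d - 3)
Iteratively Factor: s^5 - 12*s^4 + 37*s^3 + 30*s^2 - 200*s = (s - 4)*(s^4 - 8*s^3 + 5*s^2 + 50*s) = (s - 5)*(s - 4)*(s^3 - 3*s^2 - 10*s) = (s - 5)^2*(s - 4)*(s^2 + 2*s) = s*(s - 5)^2*(s - 4)*(s + 2)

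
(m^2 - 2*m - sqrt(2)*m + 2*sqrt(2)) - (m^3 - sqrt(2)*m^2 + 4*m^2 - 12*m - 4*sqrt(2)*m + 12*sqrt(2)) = -m^3 - 3*m^2 + sqrt(2)*m^2 + 3*sqrt(2)*m + 10*m - 10*sqrt(2)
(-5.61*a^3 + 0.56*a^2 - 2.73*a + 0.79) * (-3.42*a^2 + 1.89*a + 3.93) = 19.1862*a^5 - 12.5181*a^4 - 11.6523*a^3 - 5.6607*a^2 - 9.2358*a + 3.1047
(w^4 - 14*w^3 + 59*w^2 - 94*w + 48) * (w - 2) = w^5 - 16*w^4 + 87*w^3 - 212*w^2 + 236*w - 96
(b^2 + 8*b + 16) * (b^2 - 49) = b^4 + 8*b^3 - 33*b^2 - 392*b - 784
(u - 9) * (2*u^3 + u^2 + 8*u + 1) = 2*u^4 - 17*u^3 - u^2 - 71*u - 9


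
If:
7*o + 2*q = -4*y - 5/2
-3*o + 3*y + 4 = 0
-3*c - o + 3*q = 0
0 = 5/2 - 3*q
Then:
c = 79/99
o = 7/66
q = 5/6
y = -27/22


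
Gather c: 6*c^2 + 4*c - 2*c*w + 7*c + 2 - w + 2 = 6*c^2 + c*(11 - 2*w) - w + 4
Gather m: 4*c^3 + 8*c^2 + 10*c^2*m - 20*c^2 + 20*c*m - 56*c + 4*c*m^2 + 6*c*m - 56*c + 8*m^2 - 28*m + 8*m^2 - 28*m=4*c^3 - 12*c^2 - 112*c + m^2*(4*c + 16) + m*(10*c^2 + 26*c - 56)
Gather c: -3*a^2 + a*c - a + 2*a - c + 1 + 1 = -3*a^2 + a + c*(a - 1) + 2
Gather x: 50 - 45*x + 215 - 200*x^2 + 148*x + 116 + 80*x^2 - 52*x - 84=-120*x^2 + 51*x + 297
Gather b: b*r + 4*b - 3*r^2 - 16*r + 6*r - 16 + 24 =b*(r + 4) - 3*r^2 - 10*r + 8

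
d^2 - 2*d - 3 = (d - 3)*(d + 1)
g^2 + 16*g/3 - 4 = (g - 2/3)*(g + 6)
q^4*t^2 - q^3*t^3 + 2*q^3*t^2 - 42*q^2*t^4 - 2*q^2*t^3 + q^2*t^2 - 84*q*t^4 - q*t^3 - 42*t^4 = (q - 7*t)*(q + 6*t)*(q*t + t)^2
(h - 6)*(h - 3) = h^2 - 9*h + 18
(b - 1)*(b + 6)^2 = b^3 + 11*b^2 + 24*b - 36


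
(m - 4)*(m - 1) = m^2 - 5*m + 4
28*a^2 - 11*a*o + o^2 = (-7*a + o)*(-4*a + o)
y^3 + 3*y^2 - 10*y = y*(y - 2)*(y + 5)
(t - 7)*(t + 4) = t^2 - 3*t - 28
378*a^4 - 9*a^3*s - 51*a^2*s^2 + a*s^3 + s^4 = (-6*a + s)*(-3*a + s)*(3*a + s)*(7*a + s)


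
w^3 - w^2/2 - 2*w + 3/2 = (w - 1)^2*(w + 3/2)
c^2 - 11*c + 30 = (c - 6)*(c - 5)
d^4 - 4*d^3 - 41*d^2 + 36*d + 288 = (d - 8)*(d - 3)*(d + 3)*(d + 4)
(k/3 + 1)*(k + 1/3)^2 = k^3/3 + 11*k^2/9 + 19*k/27 + 1/9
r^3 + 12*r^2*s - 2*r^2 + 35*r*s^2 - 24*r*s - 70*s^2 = (r - 2)*(r + 5*s)*(r + 7*s)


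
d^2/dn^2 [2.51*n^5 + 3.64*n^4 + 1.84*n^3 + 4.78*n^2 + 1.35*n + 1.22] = 50.2*n^3 + 43.68*n^2 + 11.04*n + 9.56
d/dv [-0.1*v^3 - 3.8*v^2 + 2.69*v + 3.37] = -0.3*v^2 - 7.6*v + 2.69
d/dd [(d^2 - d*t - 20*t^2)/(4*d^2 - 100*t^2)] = t/(4*(d^2 + 10*d*t + 25*t^2))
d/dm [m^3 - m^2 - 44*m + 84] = 3*m^2 - 2*m - 44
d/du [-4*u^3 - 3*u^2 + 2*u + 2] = -12*u^2 - 6*u + 2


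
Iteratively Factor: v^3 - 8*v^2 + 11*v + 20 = (v - 5)*(v^2 - 3*v - 4) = (v - 5)*(v + 1)*(v - 4)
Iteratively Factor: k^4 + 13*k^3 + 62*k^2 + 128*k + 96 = (k + 3)*(k^3 + 10*k^2 + 32*k + 32) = (k + 2)*(k + 3)*(k^2 + 8*k + 16) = (k + 2)*(k + 3)*(k + 4)*(k + 4)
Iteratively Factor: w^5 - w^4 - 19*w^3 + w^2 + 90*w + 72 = (w + 1)*(w^4 - 2*w^3 - 17*w^2 + 18*w + 72) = (w - 4)*(w + 1)*(w^3 + 2*w^2 - 9*w - 18) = (w - 4)*(w + 1)*(w + 2)*(w^2 - 9) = (w - 4)*(w + 1)*(w + 2)*(w + 3)*(w - 3)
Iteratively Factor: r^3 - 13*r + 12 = (r - 3)*(r^2 + 3*r - 4) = (r - 3)*(r + 4)*(r - 1)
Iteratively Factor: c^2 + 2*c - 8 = (c + 4)*(c - 2)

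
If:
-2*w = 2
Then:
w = -1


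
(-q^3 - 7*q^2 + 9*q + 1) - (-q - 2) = -q^3 - 7*q^2 + 10*q + 3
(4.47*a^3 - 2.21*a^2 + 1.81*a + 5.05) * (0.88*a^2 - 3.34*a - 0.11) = 3.9336*a^5 - 16.8746*a^4 + 8.4825*a^3 - 1.3583*a^2 - 17.0661*a - 0.5555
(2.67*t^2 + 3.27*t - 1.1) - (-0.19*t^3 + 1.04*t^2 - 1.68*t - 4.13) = 0.19*t^3 + 1.63*t^2 + 4.95*t + 3.03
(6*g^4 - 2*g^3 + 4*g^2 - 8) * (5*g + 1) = 30*g^5 - 4*g^4 + 18*g^3 + 4*g^2 - 40*g - 8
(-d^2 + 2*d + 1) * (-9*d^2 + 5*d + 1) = 9*d^4 - 23*d^3 + 7*d + 1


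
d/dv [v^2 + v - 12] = 2*v + 1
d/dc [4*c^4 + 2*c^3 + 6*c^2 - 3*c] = 16*c^3 + 6*c^2 + 12*c - 3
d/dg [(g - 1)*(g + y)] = 2*g + y - 1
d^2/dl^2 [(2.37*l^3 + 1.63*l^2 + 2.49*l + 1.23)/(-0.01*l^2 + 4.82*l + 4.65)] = (2.16840434497101e-19*l^5 - 110.499616*l^3 - 319.168368*l^2 - 307.810944*l - 16.138704)/(1.0e-6*l^6 - 0.001446*l^5 + 0.695577*l^4 - 110.635388*l^3 - 323.443305*l^2 - 312.66135*l - 100.544625)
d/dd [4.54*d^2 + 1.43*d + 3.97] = 9.08*d + 1.43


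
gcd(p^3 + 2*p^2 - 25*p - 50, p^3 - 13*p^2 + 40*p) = p - 5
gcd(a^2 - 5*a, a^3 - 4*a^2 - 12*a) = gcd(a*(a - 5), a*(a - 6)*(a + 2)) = a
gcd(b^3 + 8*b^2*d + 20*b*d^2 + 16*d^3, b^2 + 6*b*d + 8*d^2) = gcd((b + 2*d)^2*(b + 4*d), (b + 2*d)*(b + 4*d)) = b^2 + 6*b*d + 8*d^2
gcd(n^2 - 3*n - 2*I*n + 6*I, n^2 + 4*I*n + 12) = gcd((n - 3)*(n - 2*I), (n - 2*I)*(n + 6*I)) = n - 2*I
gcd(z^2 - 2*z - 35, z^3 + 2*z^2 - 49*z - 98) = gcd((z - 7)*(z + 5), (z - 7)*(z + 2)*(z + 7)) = z - 7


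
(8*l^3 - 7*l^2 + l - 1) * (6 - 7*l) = -56*l^4 + 97*l^3 - 49*l^2 + 13*l - 6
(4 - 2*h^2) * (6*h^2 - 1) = -12*h^4 + 26*h^2 - 4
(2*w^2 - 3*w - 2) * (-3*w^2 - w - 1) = -6*w^4 + 7*w^3 + 7*w^2 + 5*w + 2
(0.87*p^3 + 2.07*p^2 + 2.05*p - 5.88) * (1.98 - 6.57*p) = -5.7159*p^4 - 11.8773*p^3 - 9.3699*p^2 + 42.6906*p - 11.6424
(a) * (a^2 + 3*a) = a^3 + 3*a^2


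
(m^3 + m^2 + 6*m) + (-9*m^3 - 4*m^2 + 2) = -8*m^3 - 3*m^2 + 6*m + 2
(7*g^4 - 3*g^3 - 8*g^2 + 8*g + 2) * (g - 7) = 7*g^5 - 52*g^4 + 13*g^3 + 64*g^2 - 54*g - 14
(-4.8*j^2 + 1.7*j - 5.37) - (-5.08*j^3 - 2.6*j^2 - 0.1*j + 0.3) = 5.08*j^3 - 2.2*j^2 + 1.8*j - 5.67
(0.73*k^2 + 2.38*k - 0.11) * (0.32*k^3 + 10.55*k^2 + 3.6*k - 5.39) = 0.2336*k^5 + 8.4631*k^4 + 27.7018*k^3 + 3.4728*k^2 - 13.2242*k + 0.5929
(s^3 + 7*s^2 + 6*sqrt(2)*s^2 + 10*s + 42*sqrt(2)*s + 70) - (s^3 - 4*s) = 7*s^2 + 6*sqrt(2)*s^2 + 14*s + 42*sqrt(2)*s + 70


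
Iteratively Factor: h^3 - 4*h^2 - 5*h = (h)*(h^2 - 4*h - 5) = h*(h + 1)*(h - 5)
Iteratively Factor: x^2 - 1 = (x + 1)*(x - 1)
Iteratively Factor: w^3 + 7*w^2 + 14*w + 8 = (w + 4)*(w^2 + 3*w + 2) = (w + 2)*(w + 4)*(w + 1)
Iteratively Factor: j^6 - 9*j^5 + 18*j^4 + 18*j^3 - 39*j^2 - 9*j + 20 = (j - 5)*(j^5 - 4*j^4 - 2*j^3 + 8*j^2 + j - 4) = (j - 5)*(j + 1)*(j^4 - 5*j^3 + 3*j^2 + 5*j - 4) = (j - 5)*(j - 1)*(j + 1)*(j^3 - 4*j^2 - j + 4) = (j - 5)*(j - 1)*(j + 1)^2*(j^2 - 5*j + 4) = (j - 5)*(j - 1)^2*(j + 1)^2*(j - 4)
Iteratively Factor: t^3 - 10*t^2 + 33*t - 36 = (t - 4)*(t^2 - 6*t + 9) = (t - 4)*(t - 3)*(t - 3)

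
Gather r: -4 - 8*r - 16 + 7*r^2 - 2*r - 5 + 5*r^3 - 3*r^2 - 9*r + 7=5*r^3 + 4*r^2 - 19*r - 18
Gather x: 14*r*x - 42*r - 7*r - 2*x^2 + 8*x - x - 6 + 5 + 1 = -49*r - 2*x^2 + x*(14*r + 7)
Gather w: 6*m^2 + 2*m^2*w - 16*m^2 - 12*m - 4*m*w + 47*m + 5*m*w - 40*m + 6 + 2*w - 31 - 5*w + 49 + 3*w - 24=-10*m^2 - 5*m + w*(2*m^2 + m)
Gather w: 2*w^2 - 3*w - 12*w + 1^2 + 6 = 2*w^2 - 15*w + 7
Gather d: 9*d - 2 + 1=9*d - 1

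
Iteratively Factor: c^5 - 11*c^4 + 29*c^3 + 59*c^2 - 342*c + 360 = (c - 4)*(c^4 - 7*c^3 + c^2 + 63*c - 90) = (c - 4)*(c - 2)*(c^3 - 5*c^2 - 9*c + 45) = (c - 5)*(c - 4)*(c - 2)*(c^2 - 9) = (c - 5)*(c - 4)*(c - 2)*(c + 3)*(c - 3)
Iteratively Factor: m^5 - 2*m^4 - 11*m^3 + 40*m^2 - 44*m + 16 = (m - 2)*(m^4 - 11*m^2 + 18*m - 8) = (m - 2)^2*(m^3 + 2*m^2 - 7*m + 4) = (m - 2)^2*(m - 1)*(m^2 + 3*m - 4) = (m - 2)^2*(m - 1)^2*(m + 4)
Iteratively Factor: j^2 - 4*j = (j - 4)*(j)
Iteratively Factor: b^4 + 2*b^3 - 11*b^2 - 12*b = (b + 1)*(b^3 + b^2 - 12*b) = b*(b + 1)*(b^2 + b - 12) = b*(b - 3)*(b + 1)*(b + 4)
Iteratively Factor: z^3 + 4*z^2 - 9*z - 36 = (z - 3)*(z^2 + 7*z + 12) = (z - 3)*(z + 3)*(z + 4)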